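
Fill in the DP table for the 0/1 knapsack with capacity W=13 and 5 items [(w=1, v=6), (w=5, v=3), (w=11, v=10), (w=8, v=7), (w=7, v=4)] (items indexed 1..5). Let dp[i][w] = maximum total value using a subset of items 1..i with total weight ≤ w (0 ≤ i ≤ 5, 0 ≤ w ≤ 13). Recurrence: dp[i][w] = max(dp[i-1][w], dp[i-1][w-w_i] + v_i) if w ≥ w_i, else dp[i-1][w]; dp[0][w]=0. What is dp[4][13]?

16

i\w   0   1   2   3   4   5   6   7   8   9  10  11  12  13
  0   0   0   0   0   0   0   0   0   0   0   0   0   0   0
  1   0   6   6   6   6   6   6   6   6   6   6   6   6   6
  2   0   6   6   6   6   6   9   9   9   9   9   9   9   9
  3   0   6   6   6   6   6   9   9   9   9   9  10  16  16
  4   0   6   6   6   6   6   9   9   9  13  13  13  16  16
  5   0   6   6   6   6   6   9   9  10  13  13  13  16  16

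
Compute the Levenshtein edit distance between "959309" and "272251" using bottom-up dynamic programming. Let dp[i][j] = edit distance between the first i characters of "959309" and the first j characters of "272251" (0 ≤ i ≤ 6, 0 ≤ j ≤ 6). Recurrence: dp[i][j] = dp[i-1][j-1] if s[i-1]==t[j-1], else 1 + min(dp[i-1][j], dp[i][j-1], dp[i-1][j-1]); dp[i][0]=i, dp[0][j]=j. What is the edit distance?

6

   ''  2  7  2  2  5  1
''  0  1  2  3  4  5  6
 9  1  1  2  3  4  5  6
 5  2  2  2  3  4  4  5
 9  3  3  3  3  4  5  5
 3  4  4  4  4  4  5  6
 0  5  5  5  5  5  5  6
 9  6  6  6  6  6  6  6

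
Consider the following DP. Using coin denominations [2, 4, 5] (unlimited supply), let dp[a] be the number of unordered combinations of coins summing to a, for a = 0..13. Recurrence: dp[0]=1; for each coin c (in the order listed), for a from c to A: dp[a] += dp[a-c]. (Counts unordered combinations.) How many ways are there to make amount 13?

3

after  coin     0     1     2     3     4     5     6     7     8     9    10    11    12    13
          2     1     0     1     0     1     0     1     0     1     0     1     0     1     0
          4     1     0     1     0     2     0     2     0     3     0     3     0     4     0
          5     1     0     1     0     2     1     2     1     3     2     4     2     5     3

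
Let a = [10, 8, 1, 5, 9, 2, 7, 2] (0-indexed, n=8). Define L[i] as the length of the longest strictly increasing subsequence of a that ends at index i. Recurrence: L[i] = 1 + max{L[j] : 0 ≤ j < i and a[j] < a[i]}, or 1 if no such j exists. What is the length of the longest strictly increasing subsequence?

3

   i    0    1    2    3    4    5    6    7
a[i]   10    8    1    5    9    2    7    2
L[i]    1    1    1    2    3    2    3    2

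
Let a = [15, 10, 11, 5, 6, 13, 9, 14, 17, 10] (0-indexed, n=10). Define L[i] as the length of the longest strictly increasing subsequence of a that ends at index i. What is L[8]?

5

   i    0    1    2    3    4    5    6    7    8    9
a[i]   15   10   11    5    6   13    9   14   17   10
L[i]    1    1    2    1    2    3    3    4    5    4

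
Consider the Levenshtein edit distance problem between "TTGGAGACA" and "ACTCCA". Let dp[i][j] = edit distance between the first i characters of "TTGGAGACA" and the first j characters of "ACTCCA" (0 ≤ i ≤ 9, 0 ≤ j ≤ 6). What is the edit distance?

   ''  A  C  T  C  C  A
''  0  1  2  3  4  5  6
 T  1  1  2  2  3  4  5
 T  2  2  2  2  3  4  5
 G  3  3  3  3  3  4  5
 G  4  4  4  4  4  4  5
 A  5  4  5  5  5  5  4
 G  6  5  5  6  6  6  5
 A  7  6  6  6  7  7  6
 C  8  7  6  7  6  7  7
 A  9  8  7  7  7  7  7

7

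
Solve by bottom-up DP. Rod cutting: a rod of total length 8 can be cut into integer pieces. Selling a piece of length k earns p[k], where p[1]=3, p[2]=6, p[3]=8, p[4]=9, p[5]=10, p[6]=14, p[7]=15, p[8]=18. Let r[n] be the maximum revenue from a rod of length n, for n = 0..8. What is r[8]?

   n    0    1    2    3    4    5    6    7    8
r[n]    0    3    6    9   12   15   18   21   24

24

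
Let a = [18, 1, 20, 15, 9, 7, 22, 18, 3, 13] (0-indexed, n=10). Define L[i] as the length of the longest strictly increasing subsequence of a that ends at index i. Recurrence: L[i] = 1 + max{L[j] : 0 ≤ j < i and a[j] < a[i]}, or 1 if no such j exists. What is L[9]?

3

   i    0    1    2    3    4    5    6    7    8    9
a[i]   18    1   20   15    9    7   22   18    3   13
L[i]    1    1    2    2    2    2    3    3    2    3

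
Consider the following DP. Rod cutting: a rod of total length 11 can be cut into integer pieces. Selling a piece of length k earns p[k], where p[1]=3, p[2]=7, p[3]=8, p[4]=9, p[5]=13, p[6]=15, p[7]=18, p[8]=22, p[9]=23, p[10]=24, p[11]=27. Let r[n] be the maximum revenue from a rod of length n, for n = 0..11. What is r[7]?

   n    0    1    2    3    4    5    6    7    8    9   10   11
r[n]    0    3    7   10   14   17   21   24   28   31   35   38

24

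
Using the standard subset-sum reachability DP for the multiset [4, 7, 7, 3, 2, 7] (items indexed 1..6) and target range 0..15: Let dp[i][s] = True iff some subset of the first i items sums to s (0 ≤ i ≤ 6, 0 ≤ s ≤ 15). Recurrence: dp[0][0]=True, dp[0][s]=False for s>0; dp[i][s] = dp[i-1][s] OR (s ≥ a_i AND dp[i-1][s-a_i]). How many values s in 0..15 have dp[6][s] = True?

i\s   0   1   2   3   4   5   6   7   8   9  10  11  12  13  14  15
  0   T   F   F   F   F   F   F   F   F   F   F   F   F   F   F   F
  1   T   F   F   F   T   F   F   F   F   F   F   F   F   F   F   F
  2   T   F   F   F   T   F   F   T   F   F   F   T   F   F   F   F
  3   T   F   F   F   T   F   F   T   F   F   F   T   F   F   T   F
  4   T   F   F   T   T   F   F   T   F   F   T   T   F   F   T   F
  5   T   F   T   T   T   T   T   T   F   T   T   T   T   T   T   F
  6   T   F   T   T   T   T   T   T   F   T   T   T   T   T   T   F

13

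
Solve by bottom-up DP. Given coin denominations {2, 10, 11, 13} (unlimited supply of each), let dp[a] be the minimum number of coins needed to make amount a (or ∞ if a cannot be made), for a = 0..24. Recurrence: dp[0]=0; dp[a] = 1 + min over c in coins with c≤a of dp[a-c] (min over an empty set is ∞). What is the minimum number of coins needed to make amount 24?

2

 a  0  1  2  3  4  5  6  7  8  9 10 11 12 13 14 15 16 17 18 19 20 21 22 23 24
dp  0  -  1  -  2  -  3  -  4  -  1  1  2  1  3  2  4  3  5  4  2  2  2  2  2
(- denotes ∞ / unreachable)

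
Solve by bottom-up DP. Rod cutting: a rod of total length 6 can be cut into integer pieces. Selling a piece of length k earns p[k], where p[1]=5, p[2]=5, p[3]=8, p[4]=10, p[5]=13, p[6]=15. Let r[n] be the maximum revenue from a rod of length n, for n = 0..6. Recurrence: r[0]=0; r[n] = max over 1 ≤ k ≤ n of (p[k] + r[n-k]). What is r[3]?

15

   n    0    1    2    3    4    5    6
r[n]    0    5   10   15   20   25   30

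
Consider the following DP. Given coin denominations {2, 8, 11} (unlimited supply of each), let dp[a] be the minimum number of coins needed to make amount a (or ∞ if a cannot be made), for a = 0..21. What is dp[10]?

2

 a  0  1  2  3  4  5  6  7  8  9 10 11 12 13 14 15 16 17 18 19 20 21
dp  0  -  1  -  2  -  3  -  1  -  2  1  3  2  4  3  2  4  3  2  4  3
(- denotes ∞ / unreachable)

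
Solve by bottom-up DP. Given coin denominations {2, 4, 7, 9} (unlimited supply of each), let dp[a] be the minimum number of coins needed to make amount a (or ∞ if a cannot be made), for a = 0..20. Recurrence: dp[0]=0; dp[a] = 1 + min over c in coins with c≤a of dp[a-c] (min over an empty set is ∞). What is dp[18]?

 a  0  1  2  3  4  5  6  7  8  9 10 11 12 13 14 15 16 17 18 19 20
dp  0  -  1  -  1  -  2  1  2  1  3  2  3  2  2  3  2  3  2  4  3
(- denotes ∞ / unreachable)

2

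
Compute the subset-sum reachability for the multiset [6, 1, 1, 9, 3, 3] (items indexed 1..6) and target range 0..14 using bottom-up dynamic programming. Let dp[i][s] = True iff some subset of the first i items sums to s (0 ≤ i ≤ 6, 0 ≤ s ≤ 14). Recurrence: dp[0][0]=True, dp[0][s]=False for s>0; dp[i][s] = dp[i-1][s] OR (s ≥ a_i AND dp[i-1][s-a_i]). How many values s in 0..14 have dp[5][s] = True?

15

i\s   0   1   2   3   4   5   6   7   8   9  10  11  12  13  14
  0   T   F   F   F   F   F   F   F   F   F   F   F   F   F   F
  1   T   F   F   F   F   F   T   F   F   F   F   F   F   F   F
  2   T   T   F   F   F   F   T   T   F   F   F   F   F   F   F
  3   T   T   T   F   F   F   T   T   T   F   F   F   F   F   F
  4   T   T   T   F   F   F   T   T   T   T   T   T   F   F   F
  5   T   T   T   T   T   T   T   T   T   T   T   T   T   T   T
  6   T   T   T   T   T   T   T   T   T   T   T   T   T   T   T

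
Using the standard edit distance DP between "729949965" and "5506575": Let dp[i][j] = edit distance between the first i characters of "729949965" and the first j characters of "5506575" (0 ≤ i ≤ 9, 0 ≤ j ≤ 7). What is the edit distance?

8

   ''  5  5  0  6  5  7  5
''  0  1  2  3  4  5  6  7
 7  1  1  2  3  4  5  5  6
 2  2  2  2  3  4  5  6  6
 9  3  3  3  3  4  5  6  7
 9  4  4  4  4  4  5  6  7
 4  5  5  5  5  5  5  6  7
 9  6  6  6  6  6  6  6  7
 9  7  7  7  7  7  7  7  7
 6  8  8  8  8  7  8  8  8
 5  9  8  8  9  8  7  8  8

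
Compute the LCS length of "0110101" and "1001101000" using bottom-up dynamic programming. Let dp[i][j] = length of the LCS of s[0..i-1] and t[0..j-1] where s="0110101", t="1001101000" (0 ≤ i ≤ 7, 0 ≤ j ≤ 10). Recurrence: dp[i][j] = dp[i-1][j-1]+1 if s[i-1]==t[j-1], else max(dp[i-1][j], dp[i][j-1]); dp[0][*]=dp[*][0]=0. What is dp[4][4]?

   ''  1  0  0  1  1  0  1  0  0  0
''  0  0  0  0  0  0  0  0  0  0  0
 0  0  0  1  1  1  1  1  1  1  1  1
 1  0  1  1  1  2  2  2  2  2  2  2
 1  0  1  1  1  2  3  3  3  3  3  3
 0  0  1  2  2  2  3  4  4  4  4  4
 1  0  1  2  2  3  3  4  5  5  5  5
 0  0  1  2  3  3  3  4  5  6  6  6
 1  0  1  2  3  4  4  4  5  6  6  6

2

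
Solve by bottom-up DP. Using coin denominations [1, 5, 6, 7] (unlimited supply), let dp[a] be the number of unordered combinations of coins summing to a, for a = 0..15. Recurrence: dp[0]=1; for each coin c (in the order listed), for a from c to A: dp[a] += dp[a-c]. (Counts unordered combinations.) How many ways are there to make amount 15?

after  coin     0     1     2     3     4     5     6     7     8     9    10    11    12    13    14    15
          1     1     1     1     1     1     1     1     1     1     1     1     1     1     1     1     1
          5     1     1     1     1     1     2     2     2     2     2     3     3     3     3     3     4
          6     1     1     1     1     1     2     3     3     3     3     4     5     6     6     6     7
          7     1     1     1     1     1     2     3     4     4     4     5     6     8     9    10    11

11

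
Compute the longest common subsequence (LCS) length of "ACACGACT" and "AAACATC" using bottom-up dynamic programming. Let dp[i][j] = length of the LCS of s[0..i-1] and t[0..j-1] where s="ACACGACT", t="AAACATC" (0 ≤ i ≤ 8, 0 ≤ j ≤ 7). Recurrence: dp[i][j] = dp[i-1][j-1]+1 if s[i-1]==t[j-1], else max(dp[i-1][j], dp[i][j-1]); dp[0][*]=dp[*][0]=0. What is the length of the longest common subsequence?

   ''  A  A  A  C  A  T  C
''  0  0  0  0  0  0  0  0
 A  0  1  1  1  1  1  1  1
 C  0  1  1  1  2  2  2  2
 A  0  1  2  2  2  3  3  3
 C  0  1  2  2  3  3  3  4
 G  0  1  2  2  3  3  3  4
 A  0  1  2  3  3  4  4  4
 C  0  1  2  3  4  4  4  5
 T  0  1  2  3  4  4  5  5

5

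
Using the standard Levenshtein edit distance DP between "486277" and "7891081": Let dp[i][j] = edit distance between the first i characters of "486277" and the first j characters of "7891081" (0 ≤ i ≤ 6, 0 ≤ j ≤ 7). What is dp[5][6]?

5

   ''  7  8  9  1  0  8  1
''  0  1  2  3  4  5  6  7
 4  1  1  2  3  4  5  6  7
 8  2  2  1  2  3  4  5  6
 6  3  3  2  2  3  4  5  6
 2  4  4  3  3  3  4  5  6
 7  5  4  4  4  4  4  5  6
 7  6  5  5  5  5  5  5  6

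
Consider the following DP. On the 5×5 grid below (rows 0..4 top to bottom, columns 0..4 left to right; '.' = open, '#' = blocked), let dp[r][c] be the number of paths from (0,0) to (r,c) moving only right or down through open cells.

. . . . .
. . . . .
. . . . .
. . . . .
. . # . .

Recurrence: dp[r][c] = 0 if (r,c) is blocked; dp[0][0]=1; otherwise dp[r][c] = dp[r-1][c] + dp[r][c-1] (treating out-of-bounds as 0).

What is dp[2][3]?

r\c   0   1   2   3   4
  0   1   1   1   1   1
  1   1   2   3   4   5
  2   1   3   6  10  15
  3   1   4  10  20  35
  4   1   5   0  20  55

10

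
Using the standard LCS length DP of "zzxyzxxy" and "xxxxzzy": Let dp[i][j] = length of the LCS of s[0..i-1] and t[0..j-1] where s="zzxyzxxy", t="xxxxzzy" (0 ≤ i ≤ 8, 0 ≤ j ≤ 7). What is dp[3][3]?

1

   ''  x  x  x  x  z  z  y
''  0  0  0  0  0  0  0  0
 z  0  0  0  0  0  1  1  1
 z  0  0  0  0  0  1  2  2
 x  0  1  1  1  1  1  2  2
 y  0  1  1  1  1  1  2  3
 z  0  1  1  1  1  2  2  3
 x  0  1  2  2  2  2  2  3
 x  0  1  2  3  3  3  3  3
 y  0  1  2  3  3  3  3  4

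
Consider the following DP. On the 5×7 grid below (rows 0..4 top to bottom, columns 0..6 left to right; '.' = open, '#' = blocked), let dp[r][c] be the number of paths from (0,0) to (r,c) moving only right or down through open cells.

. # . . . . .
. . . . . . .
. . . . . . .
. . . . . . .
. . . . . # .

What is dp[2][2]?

r\c   0   1   2   3   4   5   6
  0   1   0   0   0   0   0   0
  1   1   1   1   1   1   1   1
  2   1   2   3   4   5   6   7
  3   1   3   6  10  15  21  28
  4   1   4  10  20  35   0  28

3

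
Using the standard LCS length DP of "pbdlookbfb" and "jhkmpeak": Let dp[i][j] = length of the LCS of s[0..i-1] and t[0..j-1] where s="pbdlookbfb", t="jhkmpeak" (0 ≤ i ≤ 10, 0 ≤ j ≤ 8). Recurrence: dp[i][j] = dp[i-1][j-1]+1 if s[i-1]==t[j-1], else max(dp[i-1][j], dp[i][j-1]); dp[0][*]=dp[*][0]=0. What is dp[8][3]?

   ''  j  h  k  m  p  e  a  k
''  0  0  0  0  0  0  0  0  0
 p  0  0  0  0  0  1  1  1  1
 b  0  0  0  0  0  1  1  1  1
 d  0  0  0  0  0  1  1  1  1
 l  0  0  0  0  0  1  1  1  1
 o  0  0  0  0  0  1  1  1  1
 o  0  0  0  0  0  1  1  1  1
 k  0  0  0  1  1  1  1  1  2
 b  0  0  0  1  1  1  1  1  2
 f  0  0  0  1  1  1  1  1  2
 b  0  0  0  1  1  1  1  1  2

1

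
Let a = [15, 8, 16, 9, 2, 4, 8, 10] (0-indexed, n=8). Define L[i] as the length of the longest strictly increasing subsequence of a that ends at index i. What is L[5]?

   i    0    1    2    3    4    5    6    7
a[i]   15    8   16    9    2    4    8   10
L[i]    1    1    2    2    1    2    3    4

2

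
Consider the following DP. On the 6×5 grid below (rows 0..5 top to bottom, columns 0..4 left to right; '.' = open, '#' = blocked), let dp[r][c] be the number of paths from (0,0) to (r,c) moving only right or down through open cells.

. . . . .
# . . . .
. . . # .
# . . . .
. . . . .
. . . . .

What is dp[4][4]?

r\c   0   1   2   3   4
  0   1   1   1   1   1
  1   0   1   2   3   4
  2   0   1   3   0   4
  3   0   1   4   4   8
  4   0   1   5   9  17
  5   0   1   6  15  32

17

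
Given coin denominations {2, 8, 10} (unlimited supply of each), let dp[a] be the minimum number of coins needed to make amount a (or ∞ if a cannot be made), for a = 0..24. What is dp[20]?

 a  0  1  2  3  4  5  6  7  8  9 10 11 12 13 14 15 16 17 18 19 20 21 22 23 24
dp  0  -  1  -  2  -  3  -  1  -  1  -  2  -  3  -  2  -  2  -  2  -  3  -  3
(- denotes ∞ / unreachable)

2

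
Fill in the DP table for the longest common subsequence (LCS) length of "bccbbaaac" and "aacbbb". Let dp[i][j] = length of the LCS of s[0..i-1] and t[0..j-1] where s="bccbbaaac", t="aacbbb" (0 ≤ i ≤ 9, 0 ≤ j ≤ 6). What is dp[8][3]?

   ''  a  a  c  b  b  b
''  0  0  0  0  0  0  0
 b  0  0  0  0  1  1  1
 c  0  0  0  1  1  1  1
 c  0  0  0  1  1  1  1
 b  0  0  0  1  2  2  2
 b  0  0  0  1  2  3  3
 a  0  1  1  1  2  3  3
 a  0  1  2  2  2  3  3
 a  0  1  2  2  2  3  3
 c  0  1  2  3  3  3  3

2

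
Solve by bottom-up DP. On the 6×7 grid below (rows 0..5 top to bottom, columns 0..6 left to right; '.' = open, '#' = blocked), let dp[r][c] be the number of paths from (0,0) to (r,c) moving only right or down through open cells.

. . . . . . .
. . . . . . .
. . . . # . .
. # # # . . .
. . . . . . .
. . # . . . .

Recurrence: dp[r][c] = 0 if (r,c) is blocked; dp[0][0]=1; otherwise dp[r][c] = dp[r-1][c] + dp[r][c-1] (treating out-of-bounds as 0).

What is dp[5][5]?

9

r\c   0   1   2   3   4   5   6
  0   1   1   1   1   1   1   1
  1   1   2   3   4   5   6   7
  2   1   3   6  10   0   6  13
  3   1   0   0   0   0   6  19
  4   1   1   1   1   1   7  26
  5   1   2   0   1   2   9  35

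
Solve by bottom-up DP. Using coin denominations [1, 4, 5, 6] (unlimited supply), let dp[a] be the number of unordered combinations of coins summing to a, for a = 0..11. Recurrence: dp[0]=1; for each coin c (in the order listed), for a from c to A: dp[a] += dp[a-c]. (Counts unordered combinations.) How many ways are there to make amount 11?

after  coin     0     1     2     3     4     5     6     7     8     9    10    11
          1     1     1     1     1     1     1     1     1     1     1     1     1
          4     1     1     1     1     2     2     2     2     3     3     3     3
          5     1     1     1     1     2     3     3     3     4     5     6     6
          6     1     1     1     1     2     3     4     4     5     6     8     9

9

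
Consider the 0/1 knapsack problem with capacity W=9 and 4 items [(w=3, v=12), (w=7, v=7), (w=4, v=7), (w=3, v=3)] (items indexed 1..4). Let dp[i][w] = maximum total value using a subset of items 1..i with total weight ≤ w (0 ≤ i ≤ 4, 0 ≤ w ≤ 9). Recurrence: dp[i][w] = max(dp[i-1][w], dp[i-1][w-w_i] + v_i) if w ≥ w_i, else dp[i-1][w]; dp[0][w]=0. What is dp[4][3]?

12

i\w   0   1   2   3   4   5   6   7   8   9
  0   0   0   0   0   0   0   0   0   0   0
  1   0   0   0  12  12  12  12  12  12  12
  2   0   0   0  12  12  12  12  12  12  12
  3   0   0   0  12  12  12  12  19  19  19
  4   0   0   0  12  12  12  15  19  19  19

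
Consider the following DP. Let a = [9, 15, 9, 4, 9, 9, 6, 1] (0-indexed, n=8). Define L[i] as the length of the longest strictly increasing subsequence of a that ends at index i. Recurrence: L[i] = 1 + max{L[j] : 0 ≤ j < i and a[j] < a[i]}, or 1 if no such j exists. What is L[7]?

   i    0    1    2    3    4    5    6    7
a[i]    9   15    9    4    9    9    6    1
L[i]    1    2    1    1    2    2    2    1

1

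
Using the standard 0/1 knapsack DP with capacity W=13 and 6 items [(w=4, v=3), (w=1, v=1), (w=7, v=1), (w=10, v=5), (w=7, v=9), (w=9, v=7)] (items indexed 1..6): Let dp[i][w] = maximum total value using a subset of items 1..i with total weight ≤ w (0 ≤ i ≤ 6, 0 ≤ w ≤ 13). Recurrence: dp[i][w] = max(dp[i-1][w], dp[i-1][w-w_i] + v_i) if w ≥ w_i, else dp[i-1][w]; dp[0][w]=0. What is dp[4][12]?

6

i\w   0   1   2   3   4   5   6   7   8   9  10  11  12  13
  0   0   0   0   0   0   0   0   0   0   0   0   0   0   0
  1   0   0   0   0   3   3   3   3   3   3   3   3   3   3
  2   0   1   1   1   3   4   4   4   4   4   4   4   4   4
  3   0   1   1   1   3   4   4   4   4   4   4   4   5   5
  4   0   1   1   1   3   4   4   4   4   4   5   6   6   6
  5   0   1   1   1   3   4   4   9  10  10  10  12  13  13
  6   0   1   1   1   3   4   4   9  10  10  10  12  13  13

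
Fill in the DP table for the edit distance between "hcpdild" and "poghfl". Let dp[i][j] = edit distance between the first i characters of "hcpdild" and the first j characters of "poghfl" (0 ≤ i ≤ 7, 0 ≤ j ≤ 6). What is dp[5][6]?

   ''  p  o  g  h  f  l
''  0  1  2  3  4  5  6
 h  1  1  2  3  3  4  5
 c  2  2  2  3  4  4  5
 p  3  2  3  3  4  5  5
 d  4  3  3  4  4  5  6
 i  5  4  4  4  5  5  6
 l  6  5  5  5  5  6  5
 d  7  6  6  6  6  6  6

6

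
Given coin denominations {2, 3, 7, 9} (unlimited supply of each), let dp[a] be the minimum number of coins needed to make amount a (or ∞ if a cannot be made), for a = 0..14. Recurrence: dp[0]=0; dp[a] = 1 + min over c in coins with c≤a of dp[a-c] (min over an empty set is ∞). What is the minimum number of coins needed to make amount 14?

 a  0  1  2  3  4  5  6  7  8  9 10 11 12 13 14
dp  0  -  1  1  2  2  2  1  3  1  2  2  2  3  2
(- denotes ∞ / unreachable)

2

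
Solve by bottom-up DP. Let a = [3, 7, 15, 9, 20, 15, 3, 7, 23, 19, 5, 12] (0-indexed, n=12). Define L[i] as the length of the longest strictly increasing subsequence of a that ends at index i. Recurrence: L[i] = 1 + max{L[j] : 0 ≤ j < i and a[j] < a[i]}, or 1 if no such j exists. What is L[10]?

   i    0    1    2    3    4    5    6    7    8    9   10   11
a[i]    3    7   15    9   20   15    3    7   23   19    5   12
L[i]    1    2    3    3    4    4    1    2    5    5    2    4

2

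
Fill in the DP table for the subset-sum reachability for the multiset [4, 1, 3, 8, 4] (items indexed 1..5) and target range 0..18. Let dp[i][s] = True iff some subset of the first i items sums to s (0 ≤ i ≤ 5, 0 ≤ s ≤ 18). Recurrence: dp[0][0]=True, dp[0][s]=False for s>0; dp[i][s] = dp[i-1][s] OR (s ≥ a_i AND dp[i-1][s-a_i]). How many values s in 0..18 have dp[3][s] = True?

7

i\s   0   1   2   3   4   5   6   7   8   9  10  11  12  13  14  15  16  17  18
  0   T   F   F   F   F   F   F   F   F   F   F   F   F   F   F   F   F   F   F
  1   T   F   F   F   T   F   F   F   F   F   F   F   F   F   F   F   F   F   F
  2   T   T   F   F   T   T   F   F   F   F   F   F   F   F   F   F   F   F   F
  3   T   T   F   T   T   T   F   T   T   F   F   F   F   F   F   F   F   F   F
  4   T   T   F   T   T   T   F   T   T   T   F   T   T   T   F   T   T   F   F
  5   T   T   F   T   T   T   F   T   T   T   F   T   T   T   F   T   T   T   F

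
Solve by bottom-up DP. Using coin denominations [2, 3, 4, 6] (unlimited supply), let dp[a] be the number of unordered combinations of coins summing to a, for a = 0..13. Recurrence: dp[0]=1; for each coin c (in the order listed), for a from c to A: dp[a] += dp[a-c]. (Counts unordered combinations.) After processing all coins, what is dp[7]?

after  coin     0     1     2     3     4     5     6     7     8     9    10    11    12    13
          2     1     0     1     0     1     0     1     0     1     0     1     0     1     0
          3     1     0     1     1     1     1     2     1     2     2     2     2     3     2
          4     1     0     1     1     2     1     3     2     4     3     5     4     7     5
          6     1     0     1     1     2     1     4     2     5     4     7     5    11     7

2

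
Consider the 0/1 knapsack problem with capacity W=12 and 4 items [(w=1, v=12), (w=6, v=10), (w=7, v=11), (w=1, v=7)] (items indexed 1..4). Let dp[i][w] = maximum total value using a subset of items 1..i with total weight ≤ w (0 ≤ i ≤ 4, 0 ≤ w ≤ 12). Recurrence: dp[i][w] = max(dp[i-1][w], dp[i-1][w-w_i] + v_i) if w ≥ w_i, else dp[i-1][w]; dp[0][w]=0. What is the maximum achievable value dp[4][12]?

i\w   0   1   2   3   4   5   6   7   8   9  10  11  12
  0   0   0   0   0   0   0   0   0   0   0   0   0   0
  1   0  12  12  12  12  12  12  12  12  12  12  12  12
  2   0  12  12  12  12  12  12  22  22  22  22  22  22
  3   0  12  12  12  12  12  12  22  23  23  23  23  23
  4   0  12  19  19  19  19  19  22  29  30  30  30  30

30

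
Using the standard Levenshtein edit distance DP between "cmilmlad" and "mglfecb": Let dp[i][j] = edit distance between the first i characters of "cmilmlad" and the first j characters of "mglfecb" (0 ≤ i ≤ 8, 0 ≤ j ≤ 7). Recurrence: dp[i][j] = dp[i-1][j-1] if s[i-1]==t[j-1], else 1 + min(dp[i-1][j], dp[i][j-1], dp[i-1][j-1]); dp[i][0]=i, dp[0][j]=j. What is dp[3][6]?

   ''  m  g  l  f  e  c  b
''  0  1  2  3  4  5  6  7
 c  1  1  2  3  4  5  5  6
 m  2  1  2  3  4  5  6  6
 i  3  2  2  3  4  5  6  7
 l  4  3  3  2  3  4  5  6
 m  5  4  4  3  3  4  5  6
 l  6  5  5  4  4  4  5  6
 a  7  6  6  5  5  5  5  6
 d  8  7  7  6  6  6  6  6

6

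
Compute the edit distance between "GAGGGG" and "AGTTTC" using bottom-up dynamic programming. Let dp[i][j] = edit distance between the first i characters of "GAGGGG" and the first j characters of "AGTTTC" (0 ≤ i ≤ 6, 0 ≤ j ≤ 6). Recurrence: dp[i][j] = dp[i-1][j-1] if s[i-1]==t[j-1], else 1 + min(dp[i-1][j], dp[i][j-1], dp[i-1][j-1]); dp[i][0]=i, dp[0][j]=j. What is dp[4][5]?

4

   ''  A  G  T  T  T  C
''  0  1  2  3  4  5  6
 G  1  1  1  2  3  4  5
 A  2  1  2  2  3  4  5
 G  3  2  1  2  3  4  5
 G  4  3  2  2  3  4  5
 G  5  4  3  3  3  4  5
 G  6  5  4  4  4  4  5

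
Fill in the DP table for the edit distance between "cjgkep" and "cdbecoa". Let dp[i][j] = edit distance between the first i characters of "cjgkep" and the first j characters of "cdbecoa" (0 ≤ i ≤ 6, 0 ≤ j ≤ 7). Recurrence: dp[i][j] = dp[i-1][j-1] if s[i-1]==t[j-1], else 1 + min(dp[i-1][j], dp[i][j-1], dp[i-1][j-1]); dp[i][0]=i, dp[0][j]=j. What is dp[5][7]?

   ''  c  d  b  e  c  o  a
''  0  1  2  3  4  5  6  7
 c  1  0  1  2  3  4  5  6
 j  2  1  1  2  3  4  5  6
 g  3  2  2  2  3  4  5  6
 k  4  3  3  3  3  4  5  6
 e  5  4  4  4  3  4  5  6
 p  6  5  5  5  4  4  5  6

6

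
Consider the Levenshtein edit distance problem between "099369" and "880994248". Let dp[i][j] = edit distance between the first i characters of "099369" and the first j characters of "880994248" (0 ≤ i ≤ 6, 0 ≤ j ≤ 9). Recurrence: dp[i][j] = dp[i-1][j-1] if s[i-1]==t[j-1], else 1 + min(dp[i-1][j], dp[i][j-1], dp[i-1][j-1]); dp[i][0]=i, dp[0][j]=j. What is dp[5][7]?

   ''  8  8  0  9  9  4  2  4  8
''  0  1  2  3  4  5  6  7  8  9
 0  1  1  2  2  3  4  5  6  7  8
 9  2  2  2  3  2  3  4  5  6  7
 9  3  3  3  3  3  2  3  4  5  6
 3  4  4  4  4  4  3  3  4  5  6
 6  5  5  5  5  5  4  4  4  5  6
 9  6  6  6  6  5  5  5  5  5  6

4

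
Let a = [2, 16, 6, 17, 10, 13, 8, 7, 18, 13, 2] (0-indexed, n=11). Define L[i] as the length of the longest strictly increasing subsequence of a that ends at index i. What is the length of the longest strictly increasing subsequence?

   i    0    1    2    3    4    5    6    7    8    9   10
a[i]    2   16    6   17   10   13    8    7   18   13    2
L[i]    1    2    2    3    3    4    3    3    5    4    1

5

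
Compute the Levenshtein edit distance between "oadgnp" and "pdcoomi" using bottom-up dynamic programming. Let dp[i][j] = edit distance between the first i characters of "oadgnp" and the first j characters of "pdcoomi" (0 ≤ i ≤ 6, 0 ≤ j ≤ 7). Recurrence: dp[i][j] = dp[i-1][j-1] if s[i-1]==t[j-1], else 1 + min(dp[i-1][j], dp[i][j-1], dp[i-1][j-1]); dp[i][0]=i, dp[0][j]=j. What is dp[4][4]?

4

   ''  p  d  c  o  o  m  i
''  0  1  2  3  4  5  6  7
 o  1  1  2  3  3  4  5  6
 a  2  2  2  3  4  4  5  6
 d  3  3  2  3  4  5  5  6
 g  4  4  3  3  4  5  6  6
 n  5  5  4  4  4  5  6  7
 p  6  5  5  5  5  5  6  7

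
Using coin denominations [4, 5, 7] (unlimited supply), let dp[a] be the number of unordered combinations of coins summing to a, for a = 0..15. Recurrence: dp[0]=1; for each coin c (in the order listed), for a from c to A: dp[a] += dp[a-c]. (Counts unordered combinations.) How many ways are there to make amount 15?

after  coin     0     1     2     3     4     5     6     7     8     9    10    11    12    13    14    15
          4     1     0     0     0     1     0     0     0     1     0     0     0     1     0     0     0
          5     1     0     0     0     1     1     0     0     1     1     1     0     1     1     1     1
          7     1     0     0     0     1     1     0     1     1     1     1     1     2     1     2     2

2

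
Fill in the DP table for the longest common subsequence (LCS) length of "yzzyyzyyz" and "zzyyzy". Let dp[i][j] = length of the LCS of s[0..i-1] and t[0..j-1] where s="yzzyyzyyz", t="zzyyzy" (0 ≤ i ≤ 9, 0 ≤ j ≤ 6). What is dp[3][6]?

   ''  z  z  y  y  z  y
''  0  0  0  0  0  0  0
 y  0  0  0  1  1  1  1
 z  0  1  1  1  1  2  2
 z  0  1  2  2  2  2  2
 y  0  1  2  3  3  3  3
 y  0  1  2  3  4  4  4
 z  0  1  2  3  4  5  5
 y  0  1  2  3  4  5  6
 y  0  1  2  3  4  5  6
 z  0  1  2  3  4  5  6

2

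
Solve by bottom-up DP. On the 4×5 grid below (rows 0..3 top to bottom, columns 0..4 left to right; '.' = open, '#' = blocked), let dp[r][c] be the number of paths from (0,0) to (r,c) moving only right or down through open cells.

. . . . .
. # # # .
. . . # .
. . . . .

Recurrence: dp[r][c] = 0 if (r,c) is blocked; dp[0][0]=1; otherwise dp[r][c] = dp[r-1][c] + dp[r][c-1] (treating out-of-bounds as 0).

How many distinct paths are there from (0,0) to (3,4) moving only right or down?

4

r\c   0   1   2   3   4
  0   1   1   1   1   1
  1   1   0   0   0   1
  2   1   1   1   0   1
  3   1   2   3   3   4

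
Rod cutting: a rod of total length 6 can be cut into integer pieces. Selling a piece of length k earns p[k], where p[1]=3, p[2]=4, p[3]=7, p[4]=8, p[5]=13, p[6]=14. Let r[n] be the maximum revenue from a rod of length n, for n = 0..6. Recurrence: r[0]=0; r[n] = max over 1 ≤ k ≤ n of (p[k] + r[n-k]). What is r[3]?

   n    0    1    2    3    4    5    6
r[n]    0    3    6    9   12   15   18

9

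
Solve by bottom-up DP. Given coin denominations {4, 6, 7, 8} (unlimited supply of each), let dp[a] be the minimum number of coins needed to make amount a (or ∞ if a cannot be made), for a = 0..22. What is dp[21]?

 a  0  1  2  3  4  5  6  7  8  9 10 11 12 13 14 15 16 17 18 19 20 21 22
dp  0  -  -  -  1  -  1  1  1  -  2  2  2  2  2  2  2  3  3  3  3  3  3
(- denotes ∞ / unreachable)

3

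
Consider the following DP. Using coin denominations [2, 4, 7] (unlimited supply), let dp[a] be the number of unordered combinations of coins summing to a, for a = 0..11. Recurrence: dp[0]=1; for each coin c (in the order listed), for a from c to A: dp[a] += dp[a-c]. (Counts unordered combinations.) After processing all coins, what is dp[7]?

after  coin     0     1     2     3     4     5     6     7     8     9    10    11
          2     1     0     1     0     1     0     1     0     1     0     1     0
          4     1     0     1     0     2     0     2     0     3     0     3     0
          7     1     0     1     0     2     0     2     1     3     1     3     2

1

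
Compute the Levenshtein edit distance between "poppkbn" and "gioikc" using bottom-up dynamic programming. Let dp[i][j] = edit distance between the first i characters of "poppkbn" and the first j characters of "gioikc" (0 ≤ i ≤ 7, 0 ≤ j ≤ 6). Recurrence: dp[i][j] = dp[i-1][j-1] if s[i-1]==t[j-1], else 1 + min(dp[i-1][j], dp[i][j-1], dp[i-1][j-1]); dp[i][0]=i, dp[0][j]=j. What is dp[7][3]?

7

   ''  g  i  o  i  k  c
''  0  1  2  3  4  5  6
 p  1  1  2  3  4  5  6
 o  2  2  2  2  3  4  5
 p  3  3  3  3  3  4  5
 p  4  4  4  4  4  4  5
 k  5  5  5  5  5  4  5
 b  6  6  6  6  6  5  5
 n  7  7  7  7  7  6  6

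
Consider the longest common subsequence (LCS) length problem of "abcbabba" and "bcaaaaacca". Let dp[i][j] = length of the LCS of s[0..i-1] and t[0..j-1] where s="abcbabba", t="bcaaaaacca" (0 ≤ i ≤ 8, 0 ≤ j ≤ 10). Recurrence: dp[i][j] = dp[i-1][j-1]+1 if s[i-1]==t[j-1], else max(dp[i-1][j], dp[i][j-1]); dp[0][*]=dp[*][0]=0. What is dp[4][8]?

   ''  b  c  a  a  a  a  a  c  c  a
''  0  0  0  0  0  0  0  0  0  0  0
 a  0  0  0  1  1  1  1  1  1  1  1
 b  0  1  1  1  1  1  1  1  1  1  1
 c  0  1  2  2  2  2  2  2  2  2  2
 b  0  1  2  2  2  2  2  2  2  2  2
 a  0  1  2  3  3  3  3  3  3  3  3
 b  0  1  2  3  3  3  3  3  3  3  3
 b  0  1  2  3  3  3  3  3  3  3  3
 a  0  1  2  3  4  4  4  4  4  4  4

2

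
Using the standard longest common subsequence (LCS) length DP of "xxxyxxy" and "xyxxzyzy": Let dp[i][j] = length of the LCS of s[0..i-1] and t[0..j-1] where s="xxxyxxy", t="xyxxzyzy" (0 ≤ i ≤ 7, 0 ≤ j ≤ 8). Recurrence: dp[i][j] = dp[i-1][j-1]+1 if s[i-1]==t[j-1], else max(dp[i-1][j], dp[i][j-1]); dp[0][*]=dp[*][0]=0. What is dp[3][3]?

2

   ''  x  y  x  x  z  y  z  y
''  0  0  0  0  0  0  0  0  0
 x  0  1  1  1  1  1  1  1  1
 x  0  1  1  2  2  2  2  2  2
 x  0  1  1  2  3  3  3  3  3
 y  0  1  2  2  3  3  4  4  4
 x  0  1  2  3  3  3  4  4  4
 x  0  1  2  3  4  4  4  4  4
 y  0  1  2  3  4  4  5  5  5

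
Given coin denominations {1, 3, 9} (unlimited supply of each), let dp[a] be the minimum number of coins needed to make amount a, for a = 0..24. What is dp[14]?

 a  0  1  2  3  4  5  6  7  8  9 10 11 12 13 14 15 16 17 18 19 20 21 22 23 24
dp  0  1  2  1  2  3  2  3  4  1  2  3  2  3  4  3  4  5  2  3  4  3  4  5  4

4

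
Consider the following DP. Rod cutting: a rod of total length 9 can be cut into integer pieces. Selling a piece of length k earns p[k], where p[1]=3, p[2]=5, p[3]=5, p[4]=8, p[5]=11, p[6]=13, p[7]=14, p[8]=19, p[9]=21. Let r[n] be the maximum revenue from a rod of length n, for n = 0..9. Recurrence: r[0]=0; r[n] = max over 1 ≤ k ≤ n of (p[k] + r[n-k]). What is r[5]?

15

   n    0    1    2    3    4    5    6    7    8    9
r[n]    0    3    6    9   12   15   18   21   24   27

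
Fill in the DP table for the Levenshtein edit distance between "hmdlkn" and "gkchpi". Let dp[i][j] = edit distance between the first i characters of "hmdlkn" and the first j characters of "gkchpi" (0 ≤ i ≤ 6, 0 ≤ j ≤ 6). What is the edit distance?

6

   ''  g  k  c  h  p  i
''  0  1  2  3  4  5  6
 h  1  1  2  3  3  4  5
 m  2  2  2  3  4  4  5
 d  3  3  3  3  4  5  5
 l  4  4  4  4  4  5  6
 k  5  5  4  5  5  5  6
 n  6  6  5  5  6  6  6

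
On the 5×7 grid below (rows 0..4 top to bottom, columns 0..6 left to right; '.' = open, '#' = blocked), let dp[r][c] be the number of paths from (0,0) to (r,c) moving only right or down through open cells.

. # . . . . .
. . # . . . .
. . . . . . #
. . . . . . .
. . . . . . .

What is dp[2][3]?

2

r\c   0   1   2   3   4   5   6
  0   1   0   0   0   0   0   0
  1   1   1   0   0   0   0   0
  2   1   2   2   2   2   2   0
  3   1   3   5   7   9  11  11
  4   1   4   9  16  25  36  47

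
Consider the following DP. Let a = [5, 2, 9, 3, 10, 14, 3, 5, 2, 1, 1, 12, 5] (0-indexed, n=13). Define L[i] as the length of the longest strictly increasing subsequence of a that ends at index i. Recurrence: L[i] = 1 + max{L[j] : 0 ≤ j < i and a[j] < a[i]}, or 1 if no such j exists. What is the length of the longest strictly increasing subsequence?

4

   i    0    1    2    3    4    5    6    7    8    9   10   11   12
a[i]    5    2    9    3   10   14    3    5    2    1    1   12    5
L[i]    1    1    2    2    3    4    2    3    1    1    1    4    3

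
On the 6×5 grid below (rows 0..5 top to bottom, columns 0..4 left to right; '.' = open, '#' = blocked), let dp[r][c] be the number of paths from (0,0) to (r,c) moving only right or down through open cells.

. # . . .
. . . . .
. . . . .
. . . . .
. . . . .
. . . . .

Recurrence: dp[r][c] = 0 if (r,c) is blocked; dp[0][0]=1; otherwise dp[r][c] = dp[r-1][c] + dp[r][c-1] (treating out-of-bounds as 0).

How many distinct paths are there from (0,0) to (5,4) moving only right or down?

r\c   0   1   2   3   4
  0   1   0   0   0   0
  1   1   1   1   1   1
  2   1   2   3   4   5
  3   1   3   6  10  15
  4   1   4  10  20  35
  5   1   5  15  35  70

70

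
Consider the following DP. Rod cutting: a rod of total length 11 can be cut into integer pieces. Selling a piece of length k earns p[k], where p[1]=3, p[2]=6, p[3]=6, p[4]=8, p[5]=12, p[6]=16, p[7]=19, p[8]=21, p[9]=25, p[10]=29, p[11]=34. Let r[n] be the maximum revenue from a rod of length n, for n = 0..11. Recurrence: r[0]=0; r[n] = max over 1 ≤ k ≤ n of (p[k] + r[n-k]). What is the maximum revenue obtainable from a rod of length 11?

   n    0    1    2    3    4    5    6    7    8    9   10   11
r[n]    0    3    6    9   12   15   18   21   24   27   30   34

34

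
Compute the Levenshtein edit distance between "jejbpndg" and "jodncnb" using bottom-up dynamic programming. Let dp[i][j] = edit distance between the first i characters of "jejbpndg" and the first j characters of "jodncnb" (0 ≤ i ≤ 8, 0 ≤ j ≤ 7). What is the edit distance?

6

   ''  j  o  d  n  c  n  b
''  0  1  2  3  4  5  6  7
 j  1  0  1  2  3  4  5  6
 e  2  1  1  2  3  4  5  6
 j  3  2  2  2  3  4  5  6
 b  4  3  3  3  3  4  5  5
 p  5  4  4  4  4  4  5  6
 n  6  5  5  5  4  5  4  5
 d  7  6  6  5  5  5  5  5
 g  8  7  7  6  6  6  6  6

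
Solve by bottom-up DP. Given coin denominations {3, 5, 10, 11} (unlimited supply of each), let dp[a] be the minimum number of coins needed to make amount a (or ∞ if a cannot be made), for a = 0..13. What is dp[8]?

 a  0  1  2  3  4  5  6  7  8  9 10 11 12 13
dp  0  -  -  1  -  1  2  -  2  3  1  1  4  2
(- denotes ∞ / unreachable)

2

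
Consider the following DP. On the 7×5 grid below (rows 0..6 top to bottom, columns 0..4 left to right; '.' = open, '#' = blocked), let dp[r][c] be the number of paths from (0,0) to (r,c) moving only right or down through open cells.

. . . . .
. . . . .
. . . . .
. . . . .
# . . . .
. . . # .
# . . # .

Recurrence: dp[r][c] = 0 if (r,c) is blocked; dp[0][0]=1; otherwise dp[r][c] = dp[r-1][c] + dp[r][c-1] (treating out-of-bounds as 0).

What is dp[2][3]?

10

r\c   0   1   2   3   4
  0   1   1   1   1   1
  1   1   2   3   4   5
  2   1   3   6  10  15
  3   1   4  10  20  35
  4   0   4  14  34  69
  5   0   4  18   0  69
  6   0   4  22   0  69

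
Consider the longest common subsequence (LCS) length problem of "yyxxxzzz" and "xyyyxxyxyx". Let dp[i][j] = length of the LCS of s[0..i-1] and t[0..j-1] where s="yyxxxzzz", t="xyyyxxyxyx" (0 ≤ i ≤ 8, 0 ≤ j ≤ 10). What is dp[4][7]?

   ''  x  y  y  y  x  x  y  x  y  x
''  0  0  0  0  0  0  0  0  0  0  0
 y  0  0  1  1  1  1  1  1  1  1  1
 y  0  0  1  2  2  2  2  2  2  2  2
 x  0  1  1  2  2  3  3  3  3  3  3
 x  0  1  1  2  2  3  4  4  4  4  4
 x  0  1  1  2  2  3  4  4  5  5  5
 z  0  1  1  2  2  3  4  4  5  5  5
 z  0  1  1  2  2  3  4  4  5  5  5
 z  0  1  1  2  2  3  4  4  5  5  5

4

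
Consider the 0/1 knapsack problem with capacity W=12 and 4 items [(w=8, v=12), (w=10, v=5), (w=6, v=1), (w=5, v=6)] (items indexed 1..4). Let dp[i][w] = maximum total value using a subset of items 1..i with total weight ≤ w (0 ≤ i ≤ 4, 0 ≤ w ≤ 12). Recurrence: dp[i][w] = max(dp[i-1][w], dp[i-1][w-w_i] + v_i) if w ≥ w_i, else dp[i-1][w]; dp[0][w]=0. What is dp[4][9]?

12

i\w   0   1   2   3   4   5   6   7   8   9  10  11  12
  0   0   0   0   0   0   0   0   0   0   0   0   0   0
  1   0   0   0   0   0   0   0   0  12  12  12  12  12
  2   0   0   0   0   0   0   0   0  12  12  12  12  12
  3   0   0   0   0   0   0   1   1  12  12  12  12  12
  4   0   0   0   0   0   6   6   6  12  12  12  12  12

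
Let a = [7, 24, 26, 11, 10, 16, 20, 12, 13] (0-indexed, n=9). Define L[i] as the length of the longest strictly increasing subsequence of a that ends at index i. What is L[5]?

   i    0    1    2    3    4    5    6    7    8
a[i]    7   24   26   11   10   16   20   12   13
L[i]    1    2    3    2    2    3    4    3    4

3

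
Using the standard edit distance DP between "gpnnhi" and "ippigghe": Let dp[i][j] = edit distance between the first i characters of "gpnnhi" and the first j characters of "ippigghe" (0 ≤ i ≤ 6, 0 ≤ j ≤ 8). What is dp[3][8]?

7

   ''  i  p  p  i  g  g  h  e
''  0  1  2  3  4  5  6  7  8
 g  1  1  2  3  4  4  5  6  7
 p  2  2  1  2  3  4  5  6  7
 n  3  3  2  2  3  4  5  6  7
 n  4  4  3  3  3  4  5  6  7
 h  5  5  4  4  4  4  5  5  6
 i  6  5  5  5  4  5  5  6  6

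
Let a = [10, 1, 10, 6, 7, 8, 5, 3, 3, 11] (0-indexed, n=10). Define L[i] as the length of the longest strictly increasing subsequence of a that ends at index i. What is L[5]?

   i    0    1    2    3    4    5    6    7    8    9
a[i]   10    1   10    6    7    8    5    3    3   11
L[i]    1    1    2    2    3    4    2    2    2    5

4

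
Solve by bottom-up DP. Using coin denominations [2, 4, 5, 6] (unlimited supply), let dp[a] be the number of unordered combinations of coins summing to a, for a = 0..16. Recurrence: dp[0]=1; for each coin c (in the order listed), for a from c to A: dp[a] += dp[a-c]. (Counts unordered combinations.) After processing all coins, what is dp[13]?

4

after  coin     0     1     2     3     4     5     6     7     8     9    10    11    12    13    14    15    16
          2     1     0     1     0     1     0     1     0     1     0     1     0     1     0     1     0     1
          4     1     0     1     0     2     0     2     0     3     0     3     0     4     0     4     0     5
          5     1     0     1     0     2     1     2     1     3     2     4     2     5     3     6     4     7
          6     1     0     1     0     2     1     3     1     4     2     6     3     8     4    10     6    13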